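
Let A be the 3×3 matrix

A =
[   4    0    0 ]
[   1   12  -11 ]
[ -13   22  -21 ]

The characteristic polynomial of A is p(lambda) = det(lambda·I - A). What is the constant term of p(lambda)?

40

p(lambda) = lambda^3 + 5·lambda^2 - 46·lambda + 40.
The constant term is 40.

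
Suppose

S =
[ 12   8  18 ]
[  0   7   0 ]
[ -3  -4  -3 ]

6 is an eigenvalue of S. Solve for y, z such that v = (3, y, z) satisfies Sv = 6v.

0, -1

We need (S - 6I)v = 0.
S - 6I = [[6, 8, 18], [0, 1, 0], [-3, -4, -9]].
Row 1: (6)·3 + (8)·y + (18)·z = 0
Row 2: (0)·3 + (1)·y + (0)·z = 0
Row 3: (-3)·3 + (-4)·y + (-9)·z = 0
Solving gives y = 0, z = -1.
Check: S·(3, 0, -1) = (18, 0, -6) = 6·(3, 0, -1).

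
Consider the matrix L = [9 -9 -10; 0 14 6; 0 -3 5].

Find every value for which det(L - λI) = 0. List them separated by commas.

The characteristic polynomial is p(r) = det(rI - L).
Expanding the 3×3 determinant: p(r) = r^3 - 28r^2 + 259r - 792.
Try r = 8: p(8) = 0, so 8 is a root.
Factor out (r - 8): p(r) = (r - 8)·(r^2 - 20r + 99).
The quadratic factors as (r - 9)·(r - 11).
Eigenvalues: 8, 9, 11.

8, 9, 11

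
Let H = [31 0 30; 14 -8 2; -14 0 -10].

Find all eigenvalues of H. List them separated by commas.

-8, 10, 11

Set up det(lambda·I - H) = 0.
Expanding along the first row, p(lambda) = lambda^3 - 13·lambda^2 - 58·lambda + 880.
Try lambda = -8: p(-8) = 0, so -8 is a root.
Factor out (lambda + 8): p(lambda) = (lambda + 8)·(lambda^2 - 21·lambda + 110).
The quadratic factors as (lambda - 10)·(lambda - 11).
Eigenvalues: -8, 10, 11.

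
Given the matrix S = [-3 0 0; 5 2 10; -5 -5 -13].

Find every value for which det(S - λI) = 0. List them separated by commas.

-8, -3, -3

Compute the characteristic polynomial p(λ) = det(λI - S).
Cofactor expansion gives p(λ) = λ^3 + 14λ^2 + 57λ + 72.
Try λ = -3: p(-3) = 0, so -3 is a root.
Dividing by (λ + 3) leaves λ^2 + 11λ + 24.
The quadratic factors as (λ + 8)·(λ + 3).
Eigenvalues: -8, -3, -3.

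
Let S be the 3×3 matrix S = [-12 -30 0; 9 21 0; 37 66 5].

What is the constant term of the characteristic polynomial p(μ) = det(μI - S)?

p(0) = det(0·I − S) = det(−S) = (−1)^3·det(S).
det(S) = 90, so p(0) = -90.

-90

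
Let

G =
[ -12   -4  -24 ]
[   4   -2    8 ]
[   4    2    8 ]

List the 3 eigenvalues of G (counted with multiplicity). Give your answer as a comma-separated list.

Set up det(sI - G) = 0.
Cofactor expansion gives p(s) = s^3 + 6s^2 + 8s.
Try s = 0: p(0) = 0, so 0 is a root.
Factor out s: p(s) = s·(s^2 + 6s + 8).
The quadratic factors as (s + 4)·(s + 2).
Eigenvalues: -4, -2, 0.

-4, -2, 0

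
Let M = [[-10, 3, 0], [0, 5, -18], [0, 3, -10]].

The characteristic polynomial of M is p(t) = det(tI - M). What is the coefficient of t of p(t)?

p(t) = t^3 + 15t^2 + 54t + 40.
The coefficient of t is 54.

54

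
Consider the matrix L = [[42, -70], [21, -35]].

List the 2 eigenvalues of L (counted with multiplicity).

0, 7

det(L - lambda·I) = (42 - lambda)(-35 - lambda) - (-70)·(21) = lambda^2 - 7·lambda.
This factors as lambda·(lambda - 7) = 0.
Eigenvalues: 0, 7.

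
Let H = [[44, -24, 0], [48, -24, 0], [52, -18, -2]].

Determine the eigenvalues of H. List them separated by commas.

Compute the characteristic polynomial p(s) = det(sI - H).
Cofactor expansion gives p(s) = s^3 - 18s^2 + 56s + 192.
Since p(-2) = 0, s = -2 is a root.
Dividing by (s + 2) leaves s^2 - 20s + 96.
The quadratic factors as (s - 8)·(s - 12).
Eigenvalues: -2, 8, 12.

-2, 8, 12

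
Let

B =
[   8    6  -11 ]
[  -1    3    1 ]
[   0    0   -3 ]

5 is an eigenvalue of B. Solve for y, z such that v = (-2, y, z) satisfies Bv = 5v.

We need (B - 5I)v = 0.
B - 5I = [[3, 6, -11], [-1, -2, 1], [0, 0, -8]].
Row 1: (3)·-2 + (6)·y + (-11)·z = 0
Row 2: (-1)·-2 + (-2)·y + (1)·z = 0
Row 3: (0)·-2 + (0)·y + (-8)·z = 0
Solving gives y = 1, z = 0.
Check: B·(-2, 1, 0) = (-10, 5, 0) = 5·(-2, 1, 0).

1, 0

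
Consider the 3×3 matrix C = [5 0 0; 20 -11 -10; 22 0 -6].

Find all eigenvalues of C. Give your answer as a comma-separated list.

Compute the characteristic polynomial p(λ) = det(λI - C).
Expanding along the first row, p(λ) = λ^3 + 12λ^2 - 19λ - 330.
Since p(5) = 0, λ = 5 is a root.
Dividing by (λ - 5) leaves λ^2 + 17λ + 66.
The quadratic factors as (λ + 11)·(λ + 6).
Eigenvalues: -11, -6, 5.

-11, -6, 5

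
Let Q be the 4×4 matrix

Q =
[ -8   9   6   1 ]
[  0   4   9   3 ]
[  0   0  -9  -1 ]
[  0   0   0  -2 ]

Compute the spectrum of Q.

-9, -8, -2, 4

Q is upper triangular, so its eigenvalues are the diagonal entries.
Diagonal: -8, 4, -9, -2.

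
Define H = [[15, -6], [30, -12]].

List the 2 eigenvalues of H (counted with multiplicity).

0, 3

det(H - μI) = (15 - μ)(-12 - μ) - (-6)·(30) = μ^2 - 3μ.
This factors as μ·(μ - 3) = 0.
Eigenvalues: 0, 3.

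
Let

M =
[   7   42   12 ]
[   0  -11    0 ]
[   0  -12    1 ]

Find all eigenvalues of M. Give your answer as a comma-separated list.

Compute the characteristic polynomial p(λ) = det(λI - M).
Cofactor expansion gives p(λ) = λ^3 + 3λ^2 - 81λ + 77.
Try λ = -11: p(-11) = 0, so -11 is a root.
Dividing by (λ + 11) leaves λ^2 - 8λ + 7.
The quadratic factors as (λ - 1)·(λ - 7).
Eigenvalues: -11, 1, 7.

-11, 1, 7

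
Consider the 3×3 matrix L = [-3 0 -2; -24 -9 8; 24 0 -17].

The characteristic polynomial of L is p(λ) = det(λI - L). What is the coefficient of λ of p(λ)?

279

p(λ) = λ^3 + 29λ^2 + 279λ + 891.
The coefficient of λ is 279.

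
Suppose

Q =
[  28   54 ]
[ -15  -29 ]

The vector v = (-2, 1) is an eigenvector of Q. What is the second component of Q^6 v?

1

First find the eigenvalue: Qv = (-2, 1) = 1·(-2, 1), so λ = 1.
Then Q^6 v = λ^6·v = 1^6·(-2, 1) = 1·(-2, 1) = (-2, 1).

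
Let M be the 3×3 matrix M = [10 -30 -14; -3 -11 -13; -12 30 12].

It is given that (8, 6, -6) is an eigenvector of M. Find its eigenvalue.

-2

Compute Mv: M·(8, 6, -6) = (-16, -12, 12).
Since Mv = λv, compare component 1: -16 = λ·8, so λ = -2.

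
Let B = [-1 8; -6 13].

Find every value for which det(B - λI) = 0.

5, 7

det(B - rI) = (-1 - r)(13 - r) - (8)·(-6) = r^2 - 12r + 35.
This factors as (r - 5)·(r - 7) = 0.
Eigenvalues: 5, 7.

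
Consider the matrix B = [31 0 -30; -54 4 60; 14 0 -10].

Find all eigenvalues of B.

4, 10, 11

Set up det(μI - B) = 0.
Expanding the 3×3 determinant: p(μ) = μ^3 - 25μ^2 + 194μ - 440.
Try μ = 4: p(4) = 0, so 4 is a root.
Factor out (μ - 4): p(μ) = (μ - 4)·(μ^2 - 21μ + 110).
The quadratic factors as (μ - 10)·(μ - 11).
Eigenvalues: 4, 10, 11.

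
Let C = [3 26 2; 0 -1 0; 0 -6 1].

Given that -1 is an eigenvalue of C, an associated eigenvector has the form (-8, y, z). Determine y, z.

1, 3

We need (C + 1I)v = 0.
C + 1I = [[4, 26, 2], [0, 0, 0], [0, -6, 2]].
Row 1: (4)·-8 + (26)·y + (2)·z = 0
Row 2: (0)·-8 + (0)·y + (0)·z = 0
Row 3: (0)·-8 + (-6)·y + (2)·z = 0
Solving gives y = 1, z = 3.
Check: C·(-8, 1, 3) = (8, -1, -3) = -1·(-8, 1, 3).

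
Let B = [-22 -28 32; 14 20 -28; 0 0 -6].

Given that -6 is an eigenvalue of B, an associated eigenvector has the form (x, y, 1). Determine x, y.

We need (B + 6I)v = 0.
B + 6I = [[-16, -28, 32], [14, 26, -28], [0, 0, 0]].
Row 1: (-16)·x + (-28)·y + (32)·1 = 0
Row 2: (14)·x + (26)·y + (-28)·1 = 0
Row 3: (0)·x + (0)·y + (0)·1 = 0
Solving gives x = 2, y = 0.
Check: B·(2, 0, 1) = (-12, 0, -6) = -6·(2, 0, 1).

2, 0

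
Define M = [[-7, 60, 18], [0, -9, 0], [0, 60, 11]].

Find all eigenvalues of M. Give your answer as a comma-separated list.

Compute the characteristic polynomial p(λ) = det(λI - M).
Expanding along the first row, p(λ) = λ^3 + 5λ^2 - 113λ - 693.
Try λ = -7: p(-7) = 0, so -7 is a root.
Factor out (λ + 7): p(λ) = (λ + 7)·(λ^2 - 2λ - 99).
The quadratic factors as (λ + 9)·(λ - 11).
Eigenvalues: -9, -7, 11.

-9, -7, 11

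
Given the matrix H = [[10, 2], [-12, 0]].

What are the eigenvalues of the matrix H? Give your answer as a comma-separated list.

4, 6

det(H - sI) = (10 - s)(0 - s) - (2)·(-12) = s^2 - 10s + 24.
This factors as (s - 4)·(s - 6) = 0.
Eigenvalues: 4, 6.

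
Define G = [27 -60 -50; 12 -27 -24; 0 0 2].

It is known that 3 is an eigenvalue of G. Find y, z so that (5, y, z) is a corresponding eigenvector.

We need (G - 3I)v = 0.
G - 3I = [[24, -60, -50], [12, -30, -24], [0, 0, -1]].
Row 1: (24)·5 + (-60)·y + (-50)·z = 0
Row 2: (12)·5 + (-30)·y + (-24)·z = 0
Row 3: (0)·5 + (0)·y + (-1)·z = 0
Solving gives y = 2, z = 0.
Check: G·(5, 2, 0) = (15, 6, 0) = 3·(5, 2, 0).

2, 0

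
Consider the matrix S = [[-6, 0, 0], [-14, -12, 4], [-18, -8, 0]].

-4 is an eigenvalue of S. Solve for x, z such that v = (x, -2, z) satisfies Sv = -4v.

0, -4

We need (S + 4I)v = 0.
S + 4I = [[-2, 0, 0], [-14, -8, 4], [-18, -8, 4]].
Row 1: (-2)·x + (0)·-2 + (0)·z = 0
Row 2: (-14)·x + (-8)·-2 + (4)·z = 0
Row 3: (-18)·x + (-8)·-2 + (4)·z = 0
Solving gives x = 0, z = -4.
Check: S·(0, -2, -4) = (0, 8, 16) = -4·(0, -2, -4).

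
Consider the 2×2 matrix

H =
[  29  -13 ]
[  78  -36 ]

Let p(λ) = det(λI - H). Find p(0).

p(0) = det(0·I − H) = det(−H) = (−1)^2·det(H).
det(H) = -30, so p(0) = -30.

-30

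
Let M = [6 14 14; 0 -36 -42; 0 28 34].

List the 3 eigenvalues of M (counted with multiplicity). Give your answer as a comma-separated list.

The characteristic polynomial is p(lambda) = det(lambda·I - M).
Cofactor expansion gives p(lambda) = lambda^3 - 4·lambda^2 - 60·lambda + 288.
Since p(6) = 0, lambda = 6 is a root.
Factor out (lambda - 6): p(lambda) = (lambda - 6)·(lambda^2 + 2·lambda - 48).
The quadratic factors as (lambda + 8)·(lambda - 6).
Eigenvalues: -8, 6, 6.

-8, 6, 6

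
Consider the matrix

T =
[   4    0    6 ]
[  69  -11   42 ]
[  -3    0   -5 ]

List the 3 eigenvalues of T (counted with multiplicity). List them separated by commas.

-11, -2, 1

The characteristic polynomial is p(t) = det(tI - T).
Expanding the 3×3 determinant: p(t) = t^3 + 12t^2 + 9t - 22.
Try t = -2: p(-2) = 0, so -2 is a root.
Dividing by (t + 2) leaves t^2 + 10t - 11.
The quadratic factors as (t + 11)·(t - 1).
Eigenvalues: -11, -2, 1.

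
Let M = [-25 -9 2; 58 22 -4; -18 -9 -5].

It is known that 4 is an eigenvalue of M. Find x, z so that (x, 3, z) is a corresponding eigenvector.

We need (M - 4I)v = 0.
M - 4I = [[-29, -9, 2], [58, 18, -4], [-18, -9, -9]].
Row 1: (-29)·x + (-9)·3 + (2)·z = 0
Row 2: (58)·x + (18)·3 + (-4)·z = 0
Row 3: (-18)·x + (-9)·3 + (-9)·z = 0
Solving gives x = -1, z = -1.
Check: M·(-1, 3, -1) = (-4, 12, -4) = 4·(-1, 3, -1).

-1, -1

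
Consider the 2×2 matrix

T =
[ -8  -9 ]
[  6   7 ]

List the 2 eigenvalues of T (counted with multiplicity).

-2, 1

det(T - sI) = (-8 - s)(7 - s) - (-9)·(6) = s^2 + s - 2.
This factors as (s + 2)·(s - 1) = 0.
Eigenvalues: -2, 1.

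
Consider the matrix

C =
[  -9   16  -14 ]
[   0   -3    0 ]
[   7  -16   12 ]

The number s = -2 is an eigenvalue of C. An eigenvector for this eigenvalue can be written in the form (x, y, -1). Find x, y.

2, 0

We need (C + 2I)v = 0.
C + 2I = [[-7, 16, -14], [0, -1, 0], [7, -16, 14]].
Row 1: (-7)·x + (16)·y + (-14)·-1 = 0
Row 2: (0)·x + (-1)·y + (0)·-1 = 0
Row 3: (7)·x + (-16)·y + (14)·-1 = 0
Solving gives x = 2, y = 0.
Check: C·(2, 0, -1) = (-4, 0, 2) = -2·(2, 0, -1).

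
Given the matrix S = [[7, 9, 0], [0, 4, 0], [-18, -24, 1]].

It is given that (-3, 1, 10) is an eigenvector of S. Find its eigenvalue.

4

Compute Sv: S·(-3, 1, 10) = (-12, 4, 40).
Since Sv = λv, compare component 1: -12 = λ·-3, so λ = 4.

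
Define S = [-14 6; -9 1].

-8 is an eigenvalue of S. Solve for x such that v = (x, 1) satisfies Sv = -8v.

We need (S + 8I)v = 0.
S + 8I = [[-6, 6], [-9, 9]].
Row 1: (-6)·x + (6)·1 = 0
Row 2: (-9)·x + (9)·1 = 0
Solving gives x = 1.
Check: S·(1, 1) = (-8, -8) = -8·(1, 1).

1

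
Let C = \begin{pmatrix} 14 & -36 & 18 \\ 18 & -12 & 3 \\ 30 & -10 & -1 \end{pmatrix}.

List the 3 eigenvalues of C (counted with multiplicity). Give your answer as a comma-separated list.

-6, 2, 5

The characteristic polynomial is p(lambda) = det(lambda·I - C).
Expanding the 3×3 determinant: p(lambda) = lambda^3 - lambda^2 - 32·lambda + 60.
Rational-root test: lambda = 2 gives p(2) = 0.
Dividing by (lambda - 2) leaves lambda^2 + lambda - 30.
The quadratic factors as (lambda + 6)·(lambda - 5).
Eigenvalues: -6, 2, 5.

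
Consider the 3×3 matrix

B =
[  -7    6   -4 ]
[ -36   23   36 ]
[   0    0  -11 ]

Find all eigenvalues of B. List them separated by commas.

-11, 5, 11

Set up det(tI - B) = 0.
Expanding the 3×3 determinant: p(t) = t^3 - 5t^2 - 121t + 605.
Try t = 11: p(11) = 0, so 11 is a root.
Factor out (t - 11): p(t) = (t - 11)·(t^2 + 6t - 55).
The quadratic factors as (t + 11)·(t - 5).
Eigenvalues: -11, 5, 11.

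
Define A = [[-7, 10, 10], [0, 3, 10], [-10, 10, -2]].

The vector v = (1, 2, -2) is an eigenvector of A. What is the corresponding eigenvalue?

Compute Av: A·(1, 2, -2) = (-7, -14, 14).
Since Av = λv, compare component 1: -7 = λ·1, so λ = -7.

-7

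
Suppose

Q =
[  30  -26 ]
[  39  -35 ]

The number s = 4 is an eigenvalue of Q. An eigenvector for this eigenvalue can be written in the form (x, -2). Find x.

We need (Q - 4I)v = 0.
Q - 4I = [[26, -26], [39, -39]].
Row 1: (26)·x + (-26)·-2 = 0
Row 2: (39)·x + (-39)·-2 = 0
Solving gives x = -2.
Check: Q·(-2, -2) = (-8, -8) = 4·(-2, -2).

-2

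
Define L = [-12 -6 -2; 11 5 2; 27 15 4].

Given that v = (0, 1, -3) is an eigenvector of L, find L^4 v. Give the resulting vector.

(0, 1, -3)

First find the eigenvalue: Lv = (0, -1, 3) = -1·(0, 1, -3), so λ = -1.
Then L^4 v = λ^4·v = (-1)^4·(0, 1, -3) = 1·(0, 1, -3) = (0, 1, -3).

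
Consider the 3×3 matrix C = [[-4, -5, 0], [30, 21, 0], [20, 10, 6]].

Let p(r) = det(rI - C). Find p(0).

-396

p(0) = det(0·I − C) = det(−C) = (−1)^3·det(C).
det(C) = 396, so p(0) = -396.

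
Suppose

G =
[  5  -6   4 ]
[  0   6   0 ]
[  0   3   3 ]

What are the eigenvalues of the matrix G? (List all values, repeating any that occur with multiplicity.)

3, 5, 6

The characteristic polynomial is p(t) = det(tI - G).
Cofactor expansion gives p(t) = t^3 - 14t^2 + 63t - 90.
Rational-root test: t = 5 gives p(5) = 0.
Factor out (t - 5): p(t) = (t - 5)·(t^2 - 9t + 18).
The quadratic factors as (t - 3)·(t - 6).
Eigenvalues: 3, 5, 6.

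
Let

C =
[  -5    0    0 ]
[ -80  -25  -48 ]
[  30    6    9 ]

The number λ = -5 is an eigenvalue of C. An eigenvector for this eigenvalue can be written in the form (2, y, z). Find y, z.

-80, 30

We need (C + 5I)v = 0.
C + 5I = [[0, 0, 0], [-80, -20, -48], [30, 6, 14]].
Row 1: (0)·2 + (0)·y + (0)·z = 0
Row 2: (-80)·2 + (-20)·y + (-48)·z = 0
Row 3: (30)·2 + (6)·y + (14)·z = 0
Solving gives y = -80, z = 30.
Check: C·(2, -80, 30) = (-10, 400, -150) = -5·(2, -80, 30).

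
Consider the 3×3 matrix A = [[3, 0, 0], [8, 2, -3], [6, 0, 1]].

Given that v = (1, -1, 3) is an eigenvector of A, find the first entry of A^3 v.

First find the eigenvalue: Av = (3, -3, 9) = 3·(1, -1, 3), so λ = 3.
Then A^3 v = λ^3·v = 3^3·(1, -1, 3) = 27·(1, -1, 3) = (27, -27, 81).

27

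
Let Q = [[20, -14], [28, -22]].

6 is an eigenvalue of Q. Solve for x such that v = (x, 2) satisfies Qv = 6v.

2

We need (Q - 6I)v = 0.
Q - 6I = [[14, -14], [28, -28]].
Row 1: (14)·x + (-14)·2 = 0
Row 2: (28)·x + (-28)·2 = 0
Solving gives x = 2.
Check: Q·(2, 2) = (12, 12) = 6·(2, 2).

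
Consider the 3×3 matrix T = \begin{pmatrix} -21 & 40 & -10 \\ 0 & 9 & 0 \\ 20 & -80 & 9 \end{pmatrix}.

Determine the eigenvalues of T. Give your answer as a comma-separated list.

-11, -1, 9

Compute the characteristic polynomial p(r) = det(rI - T).
Expanding the 3×3 determinant: p(r) = r^3 + 3r^2 - 97r - 99.
Since p(9) = 0, r = 9 is a root.
Factor out (r - 9): p(r) = (r - 9)·(r^2 + 12r + 11).
The quadratic factors as (r + 11)·(r + 1).
Eigenvalues: -11, -1, 9.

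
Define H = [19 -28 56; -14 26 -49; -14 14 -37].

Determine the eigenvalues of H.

The characteristic polynomial is p(μ) = det(μI - H).
Expanding the 3×3 determinant: p(μ) = μ^3 - 8μ^2 - 93μ + 540.
Since p(12) = 0, μ = 12 is a root.
Dividing by (μ - 12) leaves μ^2 + 4μ - 45.
The quadratic factors as (μ + 9)·(μ - 5).
Eigenvalues: -9, 5, 12.

-9, 5, 12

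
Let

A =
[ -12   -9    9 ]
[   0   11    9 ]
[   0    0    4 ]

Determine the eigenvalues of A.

-12, 4, 11

A is upper triangular, so its eigenvalues are the diagonal entries.
Diagonal: -12, 11, 4.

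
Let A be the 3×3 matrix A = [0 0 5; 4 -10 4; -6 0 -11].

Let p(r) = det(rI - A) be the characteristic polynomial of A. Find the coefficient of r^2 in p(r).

21

The coefficient of r^2 of det(rI - A) is −trace(A).
trace(A) = (0) + (-10) + (-11) = -21, so the coefficient is 21.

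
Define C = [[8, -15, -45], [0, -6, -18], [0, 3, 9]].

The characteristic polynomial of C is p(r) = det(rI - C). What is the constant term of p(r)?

0

p(r) = r^3 - 11r^2 + 24r.
The constant term is 0.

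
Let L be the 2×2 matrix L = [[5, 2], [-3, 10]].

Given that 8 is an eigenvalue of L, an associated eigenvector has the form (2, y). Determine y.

We need (L - 8I)v = 0.
L - 8I = [[-3, 2], [-3, 2]].
Row 1: (-3)·2 + (2)·y = 0
Row 2: (-3)·2 + (2)·y = 0
Solving gives y = 3.
Check: L·(2, 3) = (16, 24) = 8·(2, 3).

3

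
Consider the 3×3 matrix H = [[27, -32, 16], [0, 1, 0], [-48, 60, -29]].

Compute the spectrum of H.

-5, 1, 3

Set up det(μI - H) = 0.
Expanding the 3×3 determinant: p(μ) = μ^3 + μ^2 - 17μ + 15.
Try μ = 3: p(3) = 0, so 3 is a root.
Factor out (μ - 3): p(μ) = (μ - 3)·(μ^2 + 4μ - 5).
The quadratic factors as (μ + 5)·(μ - 1).
Eigenvalues: -5, 1, 3.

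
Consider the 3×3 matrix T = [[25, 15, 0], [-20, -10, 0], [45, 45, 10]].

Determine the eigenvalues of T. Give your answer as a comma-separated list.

5, 10, 10

Compute the characteristic polynomial p(μ) = det(μI - T).
Cofactor expansion gives p(μ) = μ^3 - 25μ^2 + 200μ - 500.
Since p(5) = 0, μ = 5 is a root.
Factor out (μ - 5): p(μ) = (μ - 5)·(μ^2 - 20μ + 100).
The quadratic factor is (μ - 10)^2.
Eigenvalues: 5, 10, 10.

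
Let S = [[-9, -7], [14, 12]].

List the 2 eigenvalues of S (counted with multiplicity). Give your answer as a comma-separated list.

-2, 5

det(S - sI) = (-9 - s)(12 - s) - (-7)·(14) = s^2 - 3s - 10.
This factors as (s + 2)·(s - 5) = 0.
Eigenvalues: -2, 5.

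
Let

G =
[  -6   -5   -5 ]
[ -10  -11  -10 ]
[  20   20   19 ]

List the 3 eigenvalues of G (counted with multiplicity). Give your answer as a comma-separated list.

Set up det(rI - G) = 0.
Expanding the 3×3 determinant: p(r) = r^3 - 2r^2 - 7r - 4.
Since p(-1) = 0, r = -1 is a root.
Factor out (r + 1): p(r) = (r + 1)·(r^2 - 3r - 4).
The quadratic factors as (r + 1)·(r - 4).
Eigenvalues: -1, -1, 4.

-1, -1, 4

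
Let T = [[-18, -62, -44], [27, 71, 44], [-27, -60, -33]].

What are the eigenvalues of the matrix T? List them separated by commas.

The characteristic polynomial is p(s) = det(sI - T).
Expanding the 3×3 determinant: p(s) = s^3 - 20s^2 + 99s.
Since p(11) = 0, s = 11 is a root.
Dividing by (s - 11) leaves s^2 - 9s.
The quadratic factors as s·(s - 9).
Eigenvalues: 0, 9, 11.

0, 9, 11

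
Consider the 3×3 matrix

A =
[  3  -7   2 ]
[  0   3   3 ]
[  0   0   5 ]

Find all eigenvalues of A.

A is upper triangular, so its eigenvalues are the diagonal entries.
Diagonal: 3, 3, 5.

3, 3, 5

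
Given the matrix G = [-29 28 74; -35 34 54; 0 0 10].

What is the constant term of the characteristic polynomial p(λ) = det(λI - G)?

60

p(0) = det(0·I − G) = det(−G) = (−1)^3·det(G).
det(G) = -60, so p(0) = 60.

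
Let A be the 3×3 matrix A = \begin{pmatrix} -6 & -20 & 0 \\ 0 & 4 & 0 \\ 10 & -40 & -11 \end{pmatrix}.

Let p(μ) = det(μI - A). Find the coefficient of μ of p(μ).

-2

p(μ) = μ^3 + 13μ^2 - 2μ - 264.
The coefficient of μ is -2.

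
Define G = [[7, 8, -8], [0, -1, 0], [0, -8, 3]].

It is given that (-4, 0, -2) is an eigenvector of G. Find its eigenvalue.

3

Compute Gv: G·(-4, 0, -2) = (-12, 0, -6).
Since Gv = λv, compare component 1: -12 = λ·-4, so λ = 3.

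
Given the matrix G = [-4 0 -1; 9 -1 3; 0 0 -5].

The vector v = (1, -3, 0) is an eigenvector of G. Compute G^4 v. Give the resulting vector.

(256, -768, 0)

First find the eigenvalue: Gv = (-4, 12, 0) = -4·(1, -3, 0), so λ = -4.
Then G^4 v = λ^4·v = (-4)^4·(1, -3, 0) = 256·(1, -3, 0) = (256, -768, 0).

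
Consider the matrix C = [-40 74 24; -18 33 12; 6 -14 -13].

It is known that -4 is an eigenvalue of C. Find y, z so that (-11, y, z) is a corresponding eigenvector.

-6, 2

We need (C + 4I)v = 0.
C + 4I = [[-36, 74, 24], [-18, 37, 12], [6, -14, -9]].
Row 1: (-36)·-11 + (74)·y + (24)·z = 0
Row 2: (-18)·-11 + (37)·y + (12)·z = 0
Row 3: (6)·-11 + (-14)·y + (-9)·z = 0
Solving gives y = -6, z = 2.
Check: C·(-11, -6, 2) = (44, 24, -8) = -4·(-11, -6, 2).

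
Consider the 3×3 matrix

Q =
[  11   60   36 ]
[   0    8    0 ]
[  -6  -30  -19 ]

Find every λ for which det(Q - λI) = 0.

-7, -1, 8

Set up det(tI - Q) = 0.
Cofactor expansion gives p(t) = t^3 - 57t - 56.
Since p(-1) = 0, t = -1 is a root.
Dividing by (t + 1) leaves t^2 - t - 56.
The quadratic factors as (t + 7)·(t - 8).
Eigenvalues: -7, -1, 8.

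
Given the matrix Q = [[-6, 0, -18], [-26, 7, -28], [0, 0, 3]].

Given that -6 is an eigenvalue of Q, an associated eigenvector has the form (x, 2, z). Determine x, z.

1, 0

We need (Q + 6I)v = 0.
Q + 6I = [[0, 0, -18], [-26, 13, -28], [0, 0, 9]].
Row 1: (0)·x + (0)·2 + (-18)·z = 0
Row 2: (-26)·x + (13)·2 + (-28)·z = 0
Row 3: (0)·x + (0)·2 + (9)·z = 0
Solving gives x = 1, z = 0.
Check: Q·(1, 2, 0) = (-6, -12, 0) = -6·(1, 2, 0).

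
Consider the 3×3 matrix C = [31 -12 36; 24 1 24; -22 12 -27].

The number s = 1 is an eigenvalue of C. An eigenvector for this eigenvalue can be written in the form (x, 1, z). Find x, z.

-2, 2

We need (C - 1I)v = 0.
C - 1I = [[30, -12, 36], [24, 0, 24], [-22, 12, -28]].
Row 1: (30)·x + (-12)·1 + (36)·z = 0
Row 2: (24)·x + (0)·1 + (24)·z = 0
Row 3: (-22)·x + (12)·1 + (-28)·z = 0
Solving gives x = -2, z = 2.
Check: C·(-2, 1, 2) = (-2, 1, 2) = 1·(-2, 1, 2).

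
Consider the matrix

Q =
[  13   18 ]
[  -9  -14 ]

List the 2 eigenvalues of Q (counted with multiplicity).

det(Q - λI) = (13 - λ)(-14 - λ) - (18)·(-9) = λ^2 + λ - 20.
This factors as (λ + 5)·(λ - 4) = 0.
Eigenvalues: -5, 4.

-5, 4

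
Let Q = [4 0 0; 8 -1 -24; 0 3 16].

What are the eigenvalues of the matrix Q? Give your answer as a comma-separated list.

4, 7, 8

The characteristic polynomial is p(s) = det(sI - Q).
Expanding the 3×3 determinant: p(s) = s^3 - 19s^2 + 116s - 224.
Rational-root test: s = 4 gives p(4) = 0.
Dividing by (s - 4) leaves s^2 - 15s + 56.
The quadratic factors as (s - 7)·(s - 8).
Eigenvalues: 4, 7, 8.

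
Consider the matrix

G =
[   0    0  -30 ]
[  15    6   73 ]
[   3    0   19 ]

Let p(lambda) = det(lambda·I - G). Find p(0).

p(0) = det(0·I − G) = det(−G) = (−1)^3·det(G).
det(G) = 540, so p(0) = -540.

-540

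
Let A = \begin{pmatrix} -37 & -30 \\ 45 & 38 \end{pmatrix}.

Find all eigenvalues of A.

det(A - μI) = (-37 - μ)(38 - μ) - (-30)·(45) = μ^2 - μ - 56.
This factors as (μ + 7)·(μ - 8) = 0.
Eigenvalues: -7, 8.

-7, 8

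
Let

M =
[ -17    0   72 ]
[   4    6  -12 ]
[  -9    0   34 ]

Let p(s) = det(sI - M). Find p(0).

-420

p(0) = det(0·I − M) = det(−M) = (−1)^3·det(M).
det(M) = 420, so p(0) = -420.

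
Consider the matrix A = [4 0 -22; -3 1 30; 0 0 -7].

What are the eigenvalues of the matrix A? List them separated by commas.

-7, 1, 4

Set up det(λI - A) = 0.
Expanding along the first row, p(λ) = λ^3 + 2λ^2 - 31λ + 28.
Try λ = 1: p(1) = 0, so 1 is a root.
Factor out (λ - 1): p(λ) = (λ - 1)·(λ^2 + 3λ - 28).
The quadratic factors as (λ + 7)·(λ - 4).
Eigenvalues: -7, 1, 4.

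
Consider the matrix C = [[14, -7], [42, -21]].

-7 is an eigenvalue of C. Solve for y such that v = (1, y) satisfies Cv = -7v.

We need (C + 7I)v = 0.
C + 7I = [[21, -7], [42, -14]].
Row 1: (21)·1 + (-7)·y = 0
Row 2: (42)·1 + (-14)·y = 0
Solving gives y = 3.
Check: C·(1, 3) = (-7, -21) = -7·(1, 3).

3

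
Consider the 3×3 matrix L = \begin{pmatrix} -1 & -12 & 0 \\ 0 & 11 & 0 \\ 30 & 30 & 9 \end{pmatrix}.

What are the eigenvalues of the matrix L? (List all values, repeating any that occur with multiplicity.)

Compute the characteristic polynomial p(μ) = det(μI - L).
Expanding along the first row, p(μ) = μ^3 - 19μ^2 + 79μ + 99.
Rational-root test: μ = -1 gives p(-1) = 0.
Factor out (μ + 1): p(μ) = (μ + 1)·(μ^2 - 20μ + 99).
The quadratic factors as (μ - 9)·(μ - 11).
Eigenvalues: -1, 9, 11.

-1, 9, 11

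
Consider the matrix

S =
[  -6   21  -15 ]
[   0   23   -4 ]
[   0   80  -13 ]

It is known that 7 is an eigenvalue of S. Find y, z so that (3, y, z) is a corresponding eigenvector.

-1, -4

We need (S - 7I)v = 0.
S - 7I = [[-13, 21, -15], [0, 16, -4], [0, 80, -20]].
Row 1: (-13)·3 + (21)·y + (-15)·z = 0
Row 2: (0)·3 + (16)·y + (-4)·z = 0
Row 3: (0)·3 + (80)·y + (-20)·z = 0
Solving gives y = -1, z = -4.
Check: S·(3, -1, -4) = (21, -7, -28) = 7·(3, -1, -4).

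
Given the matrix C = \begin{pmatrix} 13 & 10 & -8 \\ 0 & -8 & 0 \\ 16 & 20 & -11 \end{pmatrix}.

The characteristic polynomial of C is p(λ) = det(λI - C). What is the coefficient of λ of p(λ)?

-31

p(λ) = λ^3 + 6λ^2 - 31λ - 120.
The coefficient of λ is -31.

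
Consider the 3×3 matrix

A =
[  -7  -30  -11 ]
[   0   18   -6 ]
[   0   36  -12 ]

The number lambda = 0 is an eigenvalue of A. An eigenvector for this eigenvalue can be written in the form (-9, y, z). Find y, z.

1, 3

We need (A)v = 0.
A = [[-7, -30, -11], [0, 18, -6], [0, 36, -12]].
Row 1: (-7)·-9 + (-30)·y + (-11)·z = 0
Row 2: (0)·-9 + (18)·y + (-6)·z = 0
Row 3: (0)·-9 + (36)·y + (-12)·z = 0
Solving gives y = 1, z = 3.
Check: A·(-9, 1, 3) = (0, 0, 0) = 0·(-9, 1, 3).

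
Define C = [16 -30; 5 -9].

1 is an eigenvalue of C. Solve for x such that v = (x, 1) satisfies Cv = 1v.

2

We need (C - 1I)v = 0.
C - 1I = [[15, -30], [5, -10]].
Row 1: (15)·x + (-30)·1 = 0
Row 2: (5)·x + (-10)·1 = 0
Solving gives x = 2.
Check: C·(2, 1) = (2, 1) = 1·(2, 1).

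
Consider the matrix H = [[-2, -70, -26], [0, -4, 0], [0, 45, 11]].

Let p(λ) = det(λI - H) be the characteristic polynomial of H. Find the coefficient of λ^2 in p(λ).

The coefficient of λ^2 of det(λI - H) is −trace(H).
trace(H) = (-2) + (-4) + (11) = 5, so the coefficient is -5.

-5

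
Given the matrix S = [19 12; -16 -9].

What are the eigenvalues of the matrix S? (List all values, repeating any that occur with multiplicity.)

det(S - μI) = (19 - μ)(-9 - μ) - (12)·(-16) = μ^2 - 10μ + 21.
This factors as (μ - 3)·(μ - 7) = 0.
Eigenvalues: 3, 7.

3, 7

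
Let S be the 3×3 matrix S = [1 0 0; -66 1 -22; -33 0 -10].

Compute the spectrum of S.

-10, 1, 1

The characteristic polynomial is p(t) = det(tI - S).
Expanding the 3×3 determinant: p(t) = t^3 + 8t^2 - 19t + 10.
Since p(-10) = 0, t = -10 is a root.
Dividing by (t + 10) leaves t^2 - 2t + 1.
The quadratic factor is (t - 1)^2.
Eigenvalues: -10, 1, 1.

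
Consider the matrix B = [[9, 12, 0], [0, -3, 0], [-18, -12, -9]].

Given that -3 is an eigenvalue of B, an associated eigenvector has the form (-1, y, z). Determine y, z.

We need (B + 3I)v = 0.
B + 3I = [[12, 12, 0], [0, 0, 0], [-18, -12, -6]].
Row 1: (12)·-1 + (12)·y + (0)·z = 0
Row 2: (0)·-1 + (0)·y + (0)·z = 0
Row 3: (-18)·-1 + (-12)·y + (-6)·z = 0
Solving gives y = 1, z = 1.
Check: B·(-1, 1, 1) = (3, -3, -3) = -3·(-1, 1, 1).

1, 1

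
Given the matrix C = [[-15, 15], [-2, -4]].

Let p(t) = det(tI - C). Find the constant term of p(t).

p(t) = t^2 + 19t + 90.
The constant term is 90.

90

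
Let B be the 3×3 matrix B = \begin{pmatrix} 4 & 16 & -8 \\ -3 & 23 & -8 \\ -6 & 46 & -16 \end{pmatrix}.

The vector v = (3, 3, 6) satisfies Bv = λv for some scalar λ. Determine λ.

Compute Bv: B·(3, 3, 6) = (12, 12, 24).
Since Bv = λv, compare component 1: 12 = λ·3, so λ = 4.

4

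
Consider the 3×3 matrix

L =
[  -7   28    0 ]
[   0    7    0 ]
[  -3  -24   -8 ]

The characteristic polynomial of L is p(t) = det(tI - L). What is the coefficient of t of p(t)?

-49

p(t) = t^3 + 8t^2 - 49t - 392.
The coefficient of t is -49.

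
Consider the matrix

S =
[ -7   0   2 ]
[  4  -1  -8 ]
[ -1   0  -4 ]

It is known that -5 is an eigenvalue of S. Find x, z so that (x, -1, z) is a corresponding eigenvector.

We need (S + 5I)v = 0.
S + 5I = [[-2, 0, 2], [4, 4, -8], [-1, 0, 1]].
Row 1: (-2)·x + (0)·-1 + (2)·z = 0
Row 2: (4)·x + (4)·-1 + (-8)·z = 0
Row 3: (-1)·x + (0)·-1 + (1)·z = 0
Solving gives x = -1, z = -1.
Check: S·(-1, -1, -1) = (5, 5, 5) = -5·(-1, -1, -1).

-1, -1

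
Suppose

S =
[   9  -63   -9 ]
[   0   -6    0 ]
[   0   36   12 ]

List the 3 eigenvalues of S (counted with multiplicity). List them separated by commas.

-6, 9, 12

Compute the characteristic polynomial p(μ) = det(μI - S).
Expanding along the first row, p(μ) = μ^3 - 15μ^2 - 18μ + 648.
Since p(9) = 0, μ = 9 is a root.
Dividing by (μ - 9) leaves μ^2 - 6μ - 72.
The quadratic factors as (μ + 6)·(μ - 12).
Eigenvalues: -6, 9, 12.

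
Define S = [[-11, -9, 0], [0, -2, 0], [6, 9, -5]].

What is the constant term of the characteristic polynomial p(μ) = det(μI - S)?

110

p(0) = det(0·I − S) = det(−S) = (−1)^3·det(S).
det(S) = -110, so p(0) = 110.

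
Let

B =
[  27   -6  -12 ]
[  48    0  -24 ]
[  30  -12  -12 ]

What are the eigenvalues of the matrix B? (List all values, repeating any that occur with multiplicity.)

Compute the characteristic polynomial p(μ) = det(μI - B).
Expanding the 3×3 determinant: p(μ) = μ^3 - 15μ^2 + 36μ.
Since p(0) = 0, μ = 0 is a root.
Factor out μ: p(μ) = μ·(μ^2 - 15μ + 36).
The quadratic factors as (μ - 3)·(μ - 12).
Eigenvalues: 0, 3, 12.

0, 3, 12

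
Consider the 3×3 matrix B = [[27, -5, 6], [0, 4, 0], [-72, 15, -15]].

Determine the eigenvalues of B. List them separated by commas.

Compute the characteristic polynomial p(r) = det(rI - B).
Cofactor expansion gives p(r) = r^3 - 16r^2 + 75r - 108.
Try r = 9: p(9) = 0, so 9 is a root.
Dividing by (r - 9) leaves r^2 - 7r + 12.
The quadratic factors as (r - 3)·(r - 4).
Eigenvalues: 3, 4, 9.

3, 4, 9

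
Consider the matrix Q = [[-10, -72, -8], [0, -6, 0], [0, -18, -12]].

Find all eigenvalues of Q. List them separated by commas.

Set up det(tI - Q) = 0.
Expanding along the first row, p(t) = t^3 + 28t^2 + 252t + 720.
Since p(-6) = 0, t = -6 is a root.
Dividing by (t + 6) leaves t^2 + 22t + 120.
The quadratic factors as (t + 12)·(t + 10).
Eigenvalues: -12, -10, -6.

-12, -10, -6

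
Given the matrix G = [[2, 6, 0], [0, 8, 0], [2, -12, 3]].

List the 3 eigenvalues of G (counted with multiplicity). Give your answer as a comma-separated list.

The characteristic polynomial is p(t) = det(tI - G).
Expanding the 3×3 determinant: p(t) = t^3 - 13t^2 + 46t - 48.
Rational-root test: t = 2 gives p(2) = 0.
Factor out (t - 2): p(t) = (t - 2)·(t^2 - 11t + 24).
The quadratic factors as (t - 3)·(t - 8).
Eigenvalues: 2, 3, 8.

2, 3, 8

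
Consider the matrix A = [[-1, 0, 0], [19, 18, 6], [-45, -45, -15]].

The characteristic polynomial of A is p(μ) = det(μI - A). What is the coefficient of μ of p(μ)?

p(μ) = μ^3 - 2μ^2 - 3μ.
The coefficient of μ is -3.

-3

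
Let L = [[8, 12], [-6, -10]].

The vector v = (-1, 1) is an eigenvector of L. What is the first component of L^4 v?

First find the eigenvalue: Lv = (4, -4) = -4·(-1, 1), so λ = -4.
Then L^4 v = λ^4·v = (-4)^4·(-1, 1) = 256·(-1, 1) = (-256, 256).

-256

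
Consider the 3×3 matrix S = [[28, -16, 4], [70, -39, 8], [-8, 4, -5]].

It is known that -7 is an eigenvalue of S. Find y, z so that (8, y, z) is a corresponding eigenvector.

17, -2

We need (S + 7I)v = 0.
S + 7I = [[35, -16, 4], [70, -32, 8], [-8, 4, 2]].
Row 1: (35)·8 + (-16)·y + (4)·z = 0
Row 2: (70)·8 + (-32)·y + (8)·z = 0
Row 3: (-8)·8 + (4)·y + (2)·z = 0
Solving gives y = 17, z = -2.
Check: S·(8, 17, -2) = (-56, -119, 14) = -7·(8, 17, -2).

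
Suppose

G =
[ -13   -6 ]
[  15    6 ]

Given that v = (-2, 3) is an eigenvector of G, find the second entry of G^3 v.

-192

First find the eigenvalue: Gv = (8, -12) = -4·(-2, 3), so λ = -4.
Then G^3 v = λ^3·v = (-4)^3·(-2, 3) = -64·(-2, 3) = (128, -192).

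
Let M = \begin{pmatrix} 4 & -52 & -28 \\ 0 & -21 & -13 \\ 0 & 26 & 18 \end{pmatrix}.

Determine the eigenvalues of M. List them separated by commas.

-8, 4, 5

The characteristic polynomial is p(s) = det(sI - M).
Expanding along the first row, p(s) = s^3 - s^2 - 52s + 160.
Since p(5) = 0, s = 5 is a root.
Factor out (s - 5): p(s) = (s - 5)·(s^2 + 4s - 32).
The quadratic factors as (s + 8)·(s - 4).
Eigenvalues: -8, 4, 5.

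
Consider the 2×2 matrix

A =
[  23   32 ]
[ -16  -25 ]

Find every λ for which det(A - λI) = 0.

det(A - μI) = (23 - μ)(-25 - μ) - (32)·(-16) = μ^2 + 2μ - 63.
This factors as (μ + 9)·(μ - 7) = 0.
Eigenvalues: -9, 7.

-9, 7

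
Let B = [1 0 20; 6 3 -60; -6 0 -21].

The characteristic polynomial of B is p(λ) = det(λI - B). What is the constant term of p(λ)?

p(λ) = λ^3 + 17λ^2 + 39λ - 297.
The constant term is -297.

-297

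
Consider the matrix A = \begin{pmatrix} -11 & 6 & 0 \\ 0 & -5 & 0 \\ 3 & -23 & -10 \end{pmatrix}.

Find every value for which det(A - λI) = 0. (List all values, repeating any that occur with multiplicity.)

-11, -10, -5

Set up det(sI - A) = 0.
Expanding the 3×3 determinant: p(s) = s^3 + 26s^2 + 215s + 550.
Try s = -10: p(-10) = 0, so -10 is a root.
Dividing by (s + 10) leaves s^2 + 16s + 55.
The quadratic factors as (s + 11)·(s + 5).
Eigenvalues: -11, -10, -5.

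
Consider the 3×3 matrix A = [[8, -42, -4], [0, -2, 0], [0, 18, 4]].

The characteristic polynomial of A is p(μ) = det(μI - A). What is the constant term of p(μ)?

p(μ) = μ^3 - 10μ^2 + 8μ + 64.
The constant term is 64.

64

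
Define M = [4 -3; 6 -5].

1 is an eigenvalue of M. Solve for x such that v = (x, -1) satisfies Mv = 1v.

-1

We need (M - 1I)v = 0.
M - 1I = [[3, -3], [6, -6]].
Row 1: (3)·x + (-3)·-1 = 0
Row 2: (6)·x + (-6)·-1 = 0
Solving gives x = -1.
Check: M·(-1, -1) = (-1, -1) = 1·(-1, -1).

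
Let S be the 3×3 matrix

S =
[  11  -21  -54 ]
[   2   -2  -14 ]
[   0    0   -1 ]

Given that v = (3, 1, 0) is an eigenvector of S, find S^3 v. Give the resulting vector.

(192, 64, 0)

First find the eigenvalue: Sv = (12, 4, 0) = 4·(3, 1, 0), so λ = 4.
Then S^3 v = λ^3·v = 4^3·(3, 1, 0) = 64·(3, 1, 0) = (192, 64, 0).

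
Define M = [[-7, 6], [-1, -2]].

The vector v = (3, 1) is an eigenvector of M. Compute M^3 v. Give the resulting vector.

First find the eigenvalue: Mv = (-15, -5) = -5·(3, 1), so λ = -5.
Then M^3 v = λ^3·v = (-5)^3·(3, 1) = -125·(3, 1) = (-375, -125).

(-375, -125)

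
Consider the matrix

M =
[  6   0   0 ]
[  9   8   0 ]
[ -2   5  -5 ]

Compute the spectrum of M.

-5, 6, 8

M is lower triangular, so its eigenvalues are the diagonal entries.
Diagonal: 6, 8, -5.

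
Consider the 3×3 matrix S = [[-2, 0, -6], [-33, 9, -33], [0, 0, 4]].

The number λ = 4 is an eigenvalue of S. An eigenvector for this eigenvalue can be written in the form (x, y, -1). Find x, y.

We need (S - 4I)v = 0.
S - 4I = [[-6, 0, -6], [-33, 5, -33], [0, 0, 0]].
Row 1: (-6)·x + (0)·y + (-6)·-1 = 0
Row 2: (-33)·x + (5)·y + (-33)·-1 = 0
Row 3: (0)·x + (0)·y + (0)·-1 = 0
Solving gives x = 1, y = 0.
Check: S·(1, 0, -1) = (4, 0, -4) = 4·(1, 0, -1).

1, 0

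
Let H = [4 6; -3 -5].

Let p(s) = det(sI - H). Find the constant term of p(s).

p(s) = s^2 + s - 2.
The constant term is -2.

-2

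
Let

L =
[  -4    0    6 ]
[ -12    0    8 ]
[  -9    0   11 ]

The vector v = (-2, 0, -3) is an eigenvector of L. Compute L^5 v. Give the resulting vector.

First find the eigenvalue: Lv = (-10, 0, -15) = 5·(-2, 0, -3), so λ = 5.
Then L^5 v = λ^5·v = 5^5·(-2, 0, -3) = 3125·(-2, 0, -3) = (-6250, 0, -9375).

(-6250, 0, -9375)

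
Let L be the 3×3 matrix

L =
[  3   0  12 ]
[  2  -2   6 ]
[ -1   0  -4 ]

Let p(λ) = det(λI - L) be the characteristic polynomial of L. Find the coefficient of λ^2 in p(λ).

3

The coefficient of λ^2 of det(λI - L) is −trace(L).
trace(L) = (3) + (-2) + (-4) = -3, so the coefficient is 3.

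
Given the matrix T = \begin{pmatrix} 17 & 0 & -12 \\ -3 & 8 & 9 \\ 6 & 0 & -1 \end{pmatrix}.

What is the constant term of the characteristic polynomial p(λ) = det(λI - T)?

-440

p(0) = det(0·I − T) = det(−T) = (−1)^3·det(T).
det(T) = 440, so p(0) = -440.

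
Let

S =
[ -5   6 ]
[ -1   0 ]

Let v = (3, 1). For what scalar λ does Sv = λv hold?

Compute Sv: S·(3, 1) = (-9, -3).
Since Sv = λv, compare component 1: -9 = λ·3, so λ = -3.

-3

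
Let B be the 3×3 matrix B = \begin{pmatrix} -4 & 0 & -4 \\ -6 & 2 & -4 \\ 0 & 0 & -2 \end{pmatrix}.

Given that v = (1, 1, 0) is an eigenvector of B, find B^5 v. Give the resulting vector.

First find the eigenvalue: Bv = (-4, -4, 0) = -4·(1, 1, 0), so λ = -4.
Then B^5 v = λ^5·v = (-4)^5·(1, 1, 0) = -1024·(1, 1, 0) = (-1024, -1024, 0).

(-1024, -1024, 0)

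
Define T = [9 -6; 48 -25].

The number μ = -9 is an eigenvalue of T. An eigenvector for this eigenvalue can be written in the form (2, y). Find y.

We need (T + 9I)v = 0.
T + 9I = [[18, -6], [48, -16]].
Row 1: (18)·2 + (-6)·y = 0
Row 2: (48)·2 + (-16)·y = 0
Solving gives y = 6.
Check: T·(2, 6) = (-18, -54) = -9·(2, 6).

6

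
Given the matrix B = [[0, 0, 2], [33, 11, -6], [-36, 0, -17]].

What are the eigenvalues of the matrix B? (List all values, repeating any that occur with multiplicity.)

Set up det(λI - B) = 0.
Cofactor expansion gives p(λ) = λ^3 + 6λ^2 - 115λ - 792.
Try λ = -8: p(-8) = 0, so -8 is a root.
Factor out (λ + 8): p(λ) = (λ + 8)·(λ^2 - 2λ - 99).
The quadratic factors as (λ + 9)·(λ - 11).
Eigenvalues: -9, -8, 11.

-9, -8, 11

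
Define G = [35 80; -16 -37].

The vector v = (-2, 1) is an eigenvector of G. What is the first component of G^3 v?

250

First find the eigenvalue: Gv = (10, -5) = -5·(-2, 1), so λ = -5.
Then G^3 v = λ^3·v = (-5)^3·(-2, 1) = -125·(-2, 1) = (250, -125).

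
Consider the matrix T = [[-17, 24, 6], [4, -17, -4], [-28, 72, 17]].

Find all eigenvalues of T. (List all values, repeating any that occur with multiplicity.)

The characteristic polynomial is p(λ) = det(λI - T).
Cofactor expansion gives p(λ) = λ^3 + 17λ^2 + 71λ + 55.
Rational-root test: λ = -1 gives p(-1) = 0.
Factor out (λ + 1): p(λ) = (λ + 1)·(λ^2 + 16λ + 55).
The quadratic factors as (λ + 11)·(λ + 5).
Eigenvalues: -11, -5, -1.

-11, -5, -1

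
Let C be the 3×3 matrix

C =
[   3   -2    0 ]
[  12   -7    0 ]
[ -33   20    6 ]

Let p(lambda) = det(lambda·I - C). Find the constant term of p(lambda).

-18

p(lambda) = lambda^3 - 2·lambda^2 - 21·lambda - 18.
The constant term is -18.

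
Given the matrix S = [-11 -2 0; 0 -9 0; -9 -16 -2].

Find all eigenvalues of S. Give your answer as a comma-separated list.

-11, -9, -2

Set up det(tI - S) = 0.
Expanding along the first row, p(t) = t^3 + 22t^2 + 139t + 198.
Rational-root test: t = -2 gives p(-2) = 0.
Dividing by (t + 2) leaves t^2 + 20t + 99.
The quadratic factors as (t + 11)·(t + 9).
Eigenvalues: -11, -9, -2.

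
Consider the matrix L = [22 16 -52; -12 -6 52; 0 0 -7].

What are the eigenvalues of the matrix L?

-7, 6, 10

Compute the characteristic polynomial p(λ) = det(λI - L).
Cofactor expansion gives p(λ) = λ^3 - 9λ^2 - 52λ + 420.
Rational-root test: λ = 6 gives p(6) = 0.
Factor out (λ - 6): p(λ) = (λ - 6)·(λ^2 - 3λ - 70).
The quadratic factors as (λ + 7)·(λ - 10).
Eigenvalues: -7, 6, 10.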